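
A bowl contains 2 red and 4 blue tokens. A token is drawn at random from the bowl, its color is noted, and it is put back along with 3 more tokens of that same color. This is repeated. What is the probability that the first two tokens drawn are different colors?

Either blue then red, or red then blue; after the first draw the total is 9.
P = (4/6)·(2/9) + (2/6)·(4/9) = 8/27 ≈ 0.2963.

8/27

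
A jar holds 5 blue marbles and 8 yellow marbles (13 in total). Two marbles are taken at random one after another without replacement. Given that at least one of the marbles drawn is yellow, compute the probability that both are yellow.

P(both yellow) = C(8,2)/C(13,2) = 14/39; P(at least one yellow) = 1 − C(5,2)/C(13,2) = 34/39.
Since 'both yellow' ⊆ 'at least one yellow', P(both | at least one) = 14/39 / 34/39 = 7/17 ≈ 0.4118.

7/17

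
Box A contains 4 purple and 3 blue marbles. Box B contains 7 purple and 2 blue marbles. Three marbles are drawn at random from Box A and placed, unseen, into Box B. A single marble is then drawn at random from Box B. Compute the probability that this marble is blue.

Condition on how many of the transferred marbles are blue (from Box A: 3 blue of 7; then Box B has 12 total).
  0 blue: C(3,0)C(4,3)/C(7,3) = 4/35; then P = 2/12
  1 blue: C(3,1)C(4,2)/C(7,3) = 18/35; then P = 3/12
  2 blue: C(3,2)C(4,1)/C(7,3) = 12/35; then P = 4/12
  3 blue: C(3,3)C(4,0)/C(7,3) = 1/35; then P = 5/12
P(blue from Box B) = 23/84 ≈ 0.2738.

23/84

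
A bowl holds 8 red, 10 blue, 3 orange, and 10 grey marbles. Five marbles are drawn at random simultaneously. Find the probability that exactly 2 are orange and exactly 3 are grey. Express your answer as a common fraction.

40/18879

Unordered draws without replacement: count favorable combinations over C(31,5).
Favorable = C(8,0) · C(10,0) · C(3,2) · C(10,3) = 360; total = C(31,5) = 169911.
P = 360/169911 = 40/18879 ≈ 0.0021.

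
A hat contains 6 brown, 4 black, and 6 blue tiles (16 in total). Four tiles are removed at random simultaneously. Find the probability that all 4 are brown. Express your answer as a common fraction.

Unordered draws without replacement: count favorable combinations over C(16,4).
Favorable = C(6,4) · C(4,0) · C(6,0) = 15; total = C(16,4) = 1820.
P = 15/1820 = 3/364 ≈ 0.0082.

3/364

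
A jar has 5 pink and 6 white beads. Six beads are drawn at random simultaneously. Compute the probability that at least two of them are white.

76/77

Sum the hypergeometric tail for j = 2,…,6 white beads.
Favorable = C(6,2)·C(5,4) + C(6,3)·C(5,3) + C(6,4)·C(5,2) + C(6,5)·C(5,1) + C(6,6)·C(5,0) = 456; total = C(11,6) = 462.
P = 456/462 = 76/77 ≈ 0.9870.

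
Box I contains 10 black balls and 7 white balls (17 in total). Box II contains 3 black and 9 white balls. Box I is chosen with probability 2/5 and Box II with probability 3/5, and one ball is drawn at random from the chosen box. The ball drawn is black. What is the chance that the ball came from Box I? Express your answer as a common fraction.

P(black | Box I) = 10/17; P(black | Box II) = 1/4.
P(black) = 2/5·10/17 + 3/5·1/4 = 131/340.
By Bayes' rule, P(Box I | black) = 4/17 / 131/340 = 80/131 ≈ 0.6107.

80/131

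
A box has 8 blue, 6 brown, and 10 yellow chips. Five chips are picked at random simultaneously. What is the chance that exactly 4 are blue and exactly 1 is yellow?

25/1518

Unordered draws without replacement: count favorable combinations over C(24,5).
Favorable = C(8,4) · C(6,0) · C(10,1) = 700; total = C(24,5) = 42504.
P = 700/42504 = 25/1518 ≈ 0.0165.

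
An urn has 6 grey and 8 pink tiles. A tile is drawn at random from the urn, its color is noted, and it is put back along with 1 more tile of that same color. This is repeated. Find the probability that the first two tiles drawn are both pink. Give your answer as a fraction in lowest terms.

After a pink draw the urn holds 9 pink out of 15.
P = (8/14)·(9/15) = 12/35 ≈ 0.3429.

12/35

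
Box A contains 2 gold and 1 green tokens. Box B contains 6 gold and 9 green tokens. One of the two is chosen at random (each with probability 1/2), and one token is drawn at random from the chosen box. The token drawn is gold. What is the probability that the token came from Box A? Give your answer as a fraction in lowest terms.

P(gold | Box A) = 2/3; P(gold | Box B) = 2/5.
P(gold) = 1/2·2/3 + 1/2·2/5 = 8/15.
By Bayes' rule, P(Box A | gold) = 1/3 / 8/15 = 5/8 ≈ 0.6250.

5/8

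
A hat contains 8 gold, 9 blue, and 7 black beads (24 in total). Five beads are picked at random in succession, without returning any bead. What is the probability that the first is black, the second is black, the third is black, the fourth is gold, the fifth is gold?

Multiply the conditional probability of each draw in order, without replacement, so each draw removes one from its color and from the total.
P = (7/24) · (6/23) · (5/22) · (8/21) · (7/20) = 7/3036 ≈ 0.0023.

7/3036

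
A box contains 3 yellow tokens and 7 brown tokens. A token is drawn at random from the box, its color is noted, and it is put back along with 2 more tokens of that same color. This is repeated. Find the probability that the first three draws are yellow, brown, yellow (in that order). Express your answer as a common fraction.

1/16

Track the composition after each reinforcement of +2.
P = (3/10) · (7/12) · (5/14) = 1/16 ≈ 0.0625.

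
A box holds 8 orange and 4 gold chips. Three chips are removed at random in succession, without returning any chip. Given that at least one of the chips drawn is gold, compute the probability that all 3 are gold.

1/41

P(all 3 gold) = C(4,3)/C(12,3) = 1/55; P(at least one gold) = 1 − C(8,3)/C(12,3) = 41/55.
Since 'all 3 gold' ⊆ 'at least one gold', P(all 3 | at least one) = 1/55 / 41/55 = 1/41 ≈ 0.0244.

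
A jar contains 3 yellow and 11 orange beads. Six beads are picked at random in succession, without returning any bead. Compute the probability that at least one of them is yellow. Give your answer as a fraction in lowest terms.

Use the complement: P(at least one yellow) = 1 − P(no yellow).
P(none) = C(11,6)/C(14,6) = 462/3003.
So P = 1 − 462/3003 = 11/13 ≈ 0.8462.

11/13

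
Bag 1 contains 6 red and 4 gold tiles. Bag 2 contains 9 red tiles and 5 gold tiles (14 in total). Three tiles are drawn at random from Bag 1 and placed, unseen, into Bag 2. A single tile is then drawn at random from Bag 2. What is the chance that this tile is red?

54/85

Condition on how many of the transferred tiles are red (from Bag 1: 6 red of 10; then Bag 2 has 17 total).
  0 red: C(6,0)C(4,3)/C(10,3) = 1/30; then P = 9/17
  1 red: C(6,1)C(4,2)/C(10,3) = 3/10; then P = 10/17
  2 red: C(6,2)C(4,1)/C(10,3) = 1/2; then P = 11/17
  3 red: C(6,3)C(4,0)/C(10,3) = 1/6; then P = 12/17
P(red from Bag 2) = 54/85 ≈ 0.6353.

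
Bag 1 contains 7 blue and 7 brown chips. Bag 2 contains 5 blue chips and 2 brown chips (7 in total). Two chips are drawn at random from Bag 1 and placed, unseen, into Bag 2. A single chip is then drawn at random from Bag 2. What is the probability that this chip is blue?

2/3

Condition on how many of the transferred chips are blue (from Bag 1: 7 blue of 14; then Bag 2 has 9 total).
  0 blue: C(7,0)C(7,2)/C(14,2) = 3/13; then P = 5/9
  1 blue: C(7,1)C(7,1)/C(14,2) = 7/13; then P = 6/9
  2 blue: C(7,2)C(7,0)/C(14,2) = 3/13; then P = 7/9
P(blue from Bag 2) = 2/3 ≈ 0.6667.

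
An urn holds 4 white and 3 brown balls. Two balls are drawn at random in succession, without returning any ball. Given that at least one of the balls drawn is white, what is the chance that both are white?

P(both white) = C(4,2)/C(7,2) = 2/7; P(at least one white) = 1 − C(3,2)/C(7,2) = 6/7.
Since 'both white' ⊆ 'at least one white', P(both | at least one) = 2/7 / 6/7 = 1/3 ≈ 0.3333.

1/3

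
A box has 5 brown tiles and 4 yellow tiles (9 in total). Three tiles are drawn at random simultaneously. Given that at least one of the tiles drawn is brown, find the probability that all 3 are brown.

1/8

P(all 3 brown) = C(5,3)/C(9,3) = 5/42; P(at least one brown) = 1 − C(4,3)/C(9,3) = 20/21.
Since 'all 3 brown' ⊆ 'at least one brown', P(all 3 | at least one) = 5/42 / 20/21 = 1/8 ≈ 0.1250.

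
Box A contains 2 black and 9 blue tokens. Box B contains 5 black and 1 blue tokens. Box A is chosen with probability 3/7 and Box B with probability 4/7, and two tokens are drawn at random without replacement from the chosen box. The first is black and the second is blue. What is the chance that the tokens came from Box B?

110/191

P(E | Box A) = 9/55; P(E | Box B) = 1/6.
P(E) = 3/7·9/55 + 4/7·1/6 = 191/1155.
By Bayes' rule, P(Box B | E) = 2/21 / 191/1155 = 110/191 ≈ 0.5759.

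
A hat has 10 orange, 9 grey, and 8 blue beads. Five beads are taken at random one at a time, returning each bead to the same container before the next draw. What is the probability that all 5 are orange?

Multiply the conditional probability of each draw in order, with replacement (the composition resets each draw).
P = (10/27) · (10/27) · (10/27) · (10/27) · (10/27) = 100000/14348907 ≈ 0.0070.

100000/14348907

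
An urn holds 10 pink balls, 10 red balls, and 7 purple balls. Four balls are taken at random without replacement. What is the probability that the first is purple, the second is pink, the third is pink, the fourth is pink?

7/585

Multiply the conditional probability of each draw in order, without replacement, so each draw removes one from its color and from the total.
P = (7/27) · (10/26) · (9/25) · (8/24) = 7/585 ≈ 0.0120.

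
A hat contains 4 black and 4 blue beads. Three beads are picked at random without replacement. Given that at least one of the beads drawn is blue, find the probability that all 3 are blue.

P(all 3 blue) = C(4,3)/C(8,3) = 1/14; P(at least one blue) = 1 − C(4,3)/C(8,3) = 13/14.
Since 'all 3 blue' ⊆ 'at least one blue', P(all 3 | at least one) = 1/14 / 13/14 = 1/13 ≈ 0.0769.

1/13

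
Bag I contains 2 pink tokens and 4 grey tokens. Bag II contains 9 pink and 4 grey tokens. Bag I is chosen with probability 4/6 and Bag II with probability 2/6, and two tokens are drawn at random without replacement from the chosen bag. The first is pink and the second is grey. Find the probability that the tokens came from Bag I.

104/149

P(E | Bag I) = 4/15; P(E | Bag II) = 3/13.
P(E) = 2/3·4/15 + 1/3·3/13 = 149/585.
By Bayes' rule, P(Bag I | E) = 8/45 / 149/585 = 104/149 ≈ 0.6980.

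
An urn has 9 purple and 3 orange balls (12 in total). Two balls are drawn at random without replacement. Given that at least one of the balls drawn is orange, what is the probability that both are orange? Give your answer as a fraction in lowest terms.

P(both orange) = C(3,2)/C(12,2) = 1/22; P(at least one orange) = 1 − C(9,2)/C(12,2) = 5/11.
Since 'both orange' ⊆ 'at least one orange', P(both | at least one) = 1/22 / 5/11 = 1/10 ≈ 0.1000.

1/10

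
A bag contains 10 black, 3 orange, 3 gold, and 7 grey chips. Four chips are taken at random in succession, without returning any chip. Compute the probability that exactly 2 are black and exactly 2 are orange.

27/1771

Unordered draws without replacement: count favorable combinations over C(23,4).
Favorable = C(10,2) · C(3,2) · C(3,0) · C(7,0) = 135; total = C(23,4) = 8855.
P = 135/8855 = 27/1771 ≈ 0.0152.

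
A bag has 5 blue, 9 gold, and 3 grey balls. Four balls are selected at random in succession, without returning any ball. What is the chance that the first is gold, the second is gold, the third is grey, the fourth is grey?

9/1190

Multiply the conditional probability of each draw in order, without replacement, so each draw removes one from its color and from the total.
P = (9/17) · (8/16) · (3/15) · (2/14) = 9/1190 ≈ 0.0076.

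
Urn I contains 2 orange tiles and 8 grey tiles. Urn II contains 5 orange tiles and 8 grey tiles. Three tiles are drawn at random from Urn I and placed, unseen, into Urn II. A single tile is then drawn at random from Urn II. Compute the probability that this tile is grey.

Condition on how many of the transferred tiles are grey (from Urn I: 8 grey of 10; then Urn II has 16 total).
  1 grey: C(8,1)C(2,2)/C(10,3) = 1/15; then P = 9/16
  2 grey: C(8,2)C(2,1)/C(10,3) = 7/15; then P = 10/16
  3 grey: C(8,3)C(2,0)/C(10,3) = 7/15; then P = 11/16
P(grey from Urn II) = 13/20 ≈ 0.6500.

13/20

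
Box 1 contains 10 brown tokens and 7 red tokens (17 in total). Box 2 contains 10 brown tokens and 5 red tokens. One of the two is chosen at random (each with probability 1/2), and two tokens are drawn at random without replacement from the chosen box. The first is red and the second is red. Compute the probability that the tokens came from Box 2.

P(E | Box 1) = 21/136; P(E | Box 2) = 2/21.
P(E) = 1/2·21/136 + 1/2·2/21 = 713/5712.
By Bayes' rule, P(Box 2 | E) = 1/21 / 713/5712 = 272/713 ≈ 0.3815.

272/713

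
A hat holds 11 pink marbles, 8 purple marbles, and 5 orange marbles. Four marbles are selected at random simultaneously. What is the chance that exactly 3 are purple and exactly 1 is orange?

Unordered draws without replacement: count favorable combinations over C(24,4).
Favorable = C(11,0) · C(8,3) · C(5,1) = 280; total = C(24,4) = 10626.
P = 280/10626 = 20/759 ≈ 0.0264.

20/759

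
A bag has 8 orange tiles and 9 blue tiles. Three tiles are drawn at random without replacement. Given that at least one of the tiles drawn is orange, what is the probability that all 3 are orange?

14/149

P(all 3 orange) = C(8,3)/C(17,3) = 7/85; P(at least one orange) = 1 − C(9,3)/C(17,3) = 149/170.
Since 'all 3 orange' ⊆ 'at least one orange', P(all 3 | at least one) = 7/85 / 149/170 = 14/149 ≈ 0.0940.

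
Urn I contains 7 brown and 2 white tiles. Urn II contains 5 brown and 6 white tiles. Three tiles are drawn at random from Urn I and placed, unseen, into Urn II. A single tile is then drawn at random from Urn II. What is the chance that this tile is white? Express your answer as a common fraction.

10/21

Condition on how many of the transferred tiles are white (from Urn I: 2 white of 9; then Urn II has 14 total).
  0 white: C(2,0)C(7,3)/C(9,3) = 5/12; then P = 6/14
  1 white: C(2,1)C(7,2)/C(9,3) = 1/2; then P = 7/14
  2 white: C(2,2)C(7,1)/C(9,3) = 1/12; then P = 8/14
P(white from Urn II) = 10/21 ≈ 0.4762.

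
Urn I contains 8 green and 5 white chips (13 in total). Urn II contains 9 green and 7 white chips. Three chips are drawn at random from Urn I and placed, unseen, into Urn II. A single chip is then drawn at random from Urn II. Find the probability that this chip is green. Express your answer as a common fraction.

Condition on how many of the transferred chips are green (from Urn I: 8 green of 13; then Urn II has 19 total).
  0 green: C(8,0)C(5,3)/C(13,3) = 5/143; then P = 9/19
  1 green: C(8,1)C(5,2)/C(13,3) = 40/143; then P = 10/19
  2 green: C(8,2)C(5,1)/C(13,3) = 70/143; then P = 11/19
  3 green: C(8,3)C(5,0)/C(13,3) = 28/143; then P = 12/19
P(green from Urn II) = 141/247 ≈ 0.5709.

141/247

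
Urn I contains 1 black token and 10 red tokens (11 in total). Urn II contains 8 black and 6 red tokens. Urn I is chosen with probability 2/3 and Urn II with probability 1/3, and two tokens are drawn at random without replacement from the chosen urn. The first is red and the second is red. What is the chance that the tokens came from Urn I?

P(E | Urn I) = 9/11; P(E | Urn II) = 15/91.
P(E) = 2/3·9/11 + 1/3·15/91 = 601/1001.
By Bayes' rule, P(Urn I | E) = 6/11 / 601/1001 = 546/601 ≈ 0.9085.

546/601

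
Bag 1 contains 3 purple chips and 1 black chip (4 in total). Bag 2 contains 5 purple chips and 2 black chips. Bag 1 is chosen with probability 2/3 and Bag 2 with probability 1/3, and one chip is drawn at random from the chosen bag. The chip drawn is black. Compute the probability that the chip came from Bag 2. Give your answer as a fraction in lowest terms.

P(black | Bag 1) = 1/4; P(black | Bag 2) = 2/7.
P(black) = 2/3·1/4 + 1/3·2/7 = 11/42.
By Bayes' rule, P(Bag 2 | black) = 2/21 / 11/42 = 4/11 ≈ 0.3636.

4/11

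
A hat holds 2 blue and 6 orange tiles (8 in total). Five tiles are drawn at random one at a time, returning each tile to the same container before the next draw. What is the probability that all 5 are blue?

Multiply the conditional probability of each draw in order, with replacement (the composition resets each draw).
P = (2/8) · (2/8) · (2/8) · (2/8) · (2/8) = 1/1024 ≈ 0.0010.

1/1024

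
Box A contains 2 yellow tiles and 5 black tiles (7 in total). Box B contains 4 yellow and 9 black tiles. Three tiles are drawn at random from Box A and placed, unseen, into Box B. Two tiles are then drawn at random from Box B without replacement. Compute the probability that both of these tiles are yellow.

Condition on how many of the transferred tiles are yellow (from Box A: 2 yellow of 7; then Box B has 16 total).
  0 yellow: C(2,0)C(5,3)/C(7,3) = 2/7; then P = C(4,2)/C(16,2) = 1/20
  1 yellow: C(2,1)C(5,2)/C(7,3) = 4/7; then P = C(5,2)/C(16,2) = 1/12
  2 yellow: C(2,2)C(5,1)/C(7,3) = 1/7; then P = C(6,2)/C(16,2) = 1/8
P(both yellow) = 67/840 ≈ 0.0798.

67/840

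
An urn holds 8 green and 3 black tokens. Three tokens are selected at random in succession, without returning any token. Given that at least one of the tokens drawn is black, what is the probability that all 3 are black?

1/109

P(all 3 black) = C(3,3)/C(11,3) = 1/165; P(at least one black) = 1 − C(8,3)/C(11,3) = 109/165.
Since 'all 3 black' ⊆ 'at least one black', P(all 3 | at least one) = 1/165 / 109/165 = 1/109 ≈ 0.0092.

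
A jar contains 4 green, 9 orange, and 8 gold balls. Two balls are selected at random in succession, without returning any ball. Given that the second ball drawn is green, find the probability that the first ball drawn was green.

3/20

P(first=green and the second ball drawn is green) = (4/21)·(3/20) = 1/35.
P(the second ball drawn is green) = Σ over first color = 1/35 + 3/35 + 8/105 = 4/21.
By Bayes, P(first=green | the second ball drawn is green) = 1/35 / 4/21 = 3/20 ≈ 0.1500.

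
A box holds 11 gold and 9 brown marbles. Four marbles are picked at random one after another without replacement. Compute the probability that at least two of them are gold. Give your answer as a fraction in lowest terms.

253/323

Sum the hypergeometric tail for j = 2,…,4 gold marbles.
Favorable = C(11,2)·C(9,2) + C(11,3)·C(9,1) + C(11,4)·C(9,0) = 3795; total = C(20,4) = 4845.
P = 3795/4845 = 253/323 ≈ 0.7833.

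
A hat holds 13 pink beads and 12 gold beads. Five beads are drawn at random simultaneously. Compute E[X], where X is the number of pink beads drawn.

By linearity of expectation, E[X] = Σ P(draw i is pink); by symmetry each draw (even without replacement) has P(pink) = 13/25.
E[X] = 5 · 13/25 = 13/5 ≈ 2.6000.

13/5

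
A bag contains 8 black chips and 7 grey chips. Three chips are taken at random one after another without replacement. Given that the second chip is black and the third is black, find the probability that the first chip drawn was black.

6/13

P(first=black and the second chip is black and the third is black) = (8/15)·(7/14)·(6/13) = 8/65.
P(E) = Σ over first color = 8/65 + 28/195 = 4/15.
By Bayes, P(first=black | E) = 8/65 / 4/15 = 6/13 ≈ 0.4615.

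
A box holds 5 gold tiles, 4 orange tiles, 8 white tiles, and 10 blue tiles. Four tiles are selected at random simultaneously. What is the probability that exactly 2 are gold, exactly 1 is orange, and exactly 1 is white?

Unordered draws without replacement: count favorable combinations over C(27,4).
Favorable = C(5,2) · C(4,1) · C(8,1) · C(10,0) = 320; total = C(27,4) = 17550.
P = 320/17550 = 32/1755 ≈ 0.0182.

32/1755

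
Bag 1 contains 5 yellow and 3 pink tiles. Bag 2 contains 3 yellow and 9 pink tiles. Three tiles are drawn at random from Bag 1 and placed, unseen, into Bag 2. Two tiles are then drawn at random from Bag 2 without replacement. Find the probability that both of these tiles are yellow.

Condition on how many of the transferred tiles are yellow (from Bag 1: 5 yellow of 8; then Bag 2 has 15 total).
  0 yellow: C(5,0)C(3,3)/C(8,3) = 1/56; then P = C(3,2)/C(15,2) = 1/35
  1 yellow: C(5,1)C(3,2)/C(8,3) = 15/56; then P = C(4,2)/C(15,2) = 2/35
  2 yellow: C(5,2)C(3,1)/C(8,3) = 15/28; then P = C(5,2)/C(15,2) = 2/21
  3 yellow: C(5,3)C(3,0)/C(8,3) = 5/28; then P = C(6,2)/C(15,2) = 1/7
P(both yellow) = 181/1960 ≈ 0.0923.

181/1960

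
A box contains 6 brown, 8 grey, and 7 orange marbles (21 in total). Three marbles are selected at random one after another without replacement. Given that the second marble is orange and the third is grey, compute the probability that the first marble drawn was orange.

P(first=orange and the second marble is orange and the third is grey) = (7/21)·(6/20)·(8/19) = 4/95.
P(E) = Σ over first color = 4/95 + 14/285 + 4/95 = 2/15.
By Bayes, P(first=orange | E) = 4/95 / 2/15 = 6/19 ≈ 0.3158.

6/19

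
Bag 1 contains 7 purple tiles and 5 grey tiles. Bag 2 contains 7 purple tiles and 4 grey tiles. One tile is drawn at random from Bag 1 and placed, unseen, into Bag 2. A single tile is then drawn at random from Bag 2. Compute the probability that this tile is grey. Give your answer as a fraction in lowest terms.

Condition on how many of the transferred tiles are grey (from Bag 1: 5 grey of 12; then Bag 2 has 12 total).
  0 grey: C(5,0)C(7,1)/C(12,1) = 7/12; then P = 4/12
  1 grey: C(5,1)C(7,0)/C(12,1) = 5/12; then P = 5/12
P(grey from Bag 2) = 53/144 ≈ 0.3681.

53/144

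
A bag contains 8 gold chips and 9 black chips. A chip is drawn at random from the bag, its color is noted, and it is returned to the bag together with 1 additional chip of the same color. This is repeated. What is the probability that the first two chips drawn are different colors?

8/17

Either gold then black, or black then gold; after the first draw the total is 18.
P = (8/17)·(9/18) + (9/17)·(8/18) = 8/17 ≈ 0.4706.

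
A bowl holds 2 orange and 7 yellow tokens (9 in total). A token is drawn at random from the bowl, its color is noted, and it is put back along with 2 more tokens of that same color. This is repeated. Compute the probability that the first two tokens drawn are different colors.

Either orange then yellow, or yellow then orange; after the first draw the total is 11.
P = (2/9)·(7/11) + (7/9)·(2/11) = 28/99 ≈ 0.2828.

28/99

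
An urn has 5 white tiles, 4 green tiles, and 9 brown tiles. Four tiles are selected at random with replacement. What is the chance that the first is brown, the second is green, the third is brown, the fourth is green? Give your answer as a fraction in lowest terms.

1/81

Multiply the conditional probability of each draw in order, with replacement (the composition resets each draw).
P = (9/18) · (4/18) · (9/18) · (4/18) = 1/81 ≈ 0.0123.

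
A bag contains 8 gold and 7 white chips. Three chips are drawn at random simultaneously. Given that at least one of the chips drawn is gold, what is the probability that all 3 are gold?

P(all 3 gold) = C(8,3)/C(15,3) = 8/65; P(at least one gold) = 1 − C(7,3)/C(15,3) = 12/13.
Since 'all 3 gold' ⊆ 'at least one gold', P(all 3 | at least one) = 8/65 / 12/13 = 2/15 ≈ 0.1333.

2/15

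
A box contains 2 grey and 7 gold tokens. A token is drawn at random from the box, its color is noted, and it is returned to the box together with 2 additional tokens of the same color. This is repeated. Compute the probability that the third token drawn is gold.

7/9

Sum over the four possibilities for the first two draws (gold/not-gold each), tracking how the gold count and total change by +2 per draw.
P(third is gold) = 7/9 ≈ 0.7778. (In a Pólya urn every draw has the same marginal probability 7/9.)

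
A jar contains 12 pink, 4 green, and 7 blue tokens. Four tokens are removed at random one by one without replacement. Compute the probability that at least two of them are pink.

Sum the hypergeometric tail for j = 2,…,4 pink tokens.
Favorable = C(12,2)·C(11,2) + C(12,3)·C(11,1) + C(12,4)·C(11,0) = 6545; total = C(23,4) = 8855.
P = 6545/8855 = 17/23 ≈ 0.7391.

17/23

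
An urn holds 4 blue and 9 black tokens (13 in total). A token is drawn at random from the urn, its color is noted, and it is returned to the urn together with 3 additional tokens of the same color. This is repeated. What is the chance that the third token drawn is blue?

Sum over the four possibilities for the first two draws (blue/not-blue each), tracking how the blue count and total change by +3 per draw.
P(third is blue) = 4/13 ≈ 0.3077. (In a Pólya urn every draw has the same marginal probability 4/13.)

4/13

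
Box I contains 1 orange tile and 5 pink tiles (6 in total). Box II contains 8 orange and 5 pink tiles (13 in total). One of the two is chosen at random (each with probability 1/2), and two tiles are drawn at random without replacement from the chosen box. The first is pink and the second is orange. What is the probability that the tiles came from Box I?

13/33

P(E | Box I) = 1/6; P(E | Box II) = 10/39.
P(E) = 1/2·1/6 + 1/2·10/39 = 11/52.
By Bayes' rule, P(Box I | E) = 1/12 / 11/52 = 13/33 ≈ 0.3939.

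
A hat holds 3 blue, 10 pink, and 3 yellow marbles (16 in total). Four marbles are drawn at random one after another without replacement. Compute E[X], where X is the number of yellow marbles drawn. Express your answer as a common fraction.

3/4

By linearity of expectation, E[X] = Σ P(draw i is yellow); by symmetry each draw (even without replacement) has P(yellow) = 3/16.
E[X] = 4 · 3/16 = 3/4 ≈ 0.7500.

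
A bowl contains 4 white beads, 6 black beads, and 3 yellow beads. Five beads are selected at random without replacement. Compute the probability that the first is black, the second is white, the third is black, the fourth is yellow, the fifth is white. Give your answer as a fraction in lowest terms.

Multiply the conditional probability of each draw in order, without replacement, so each draw removes one from its color and from the total.
P = (6/13) · (4/12) · (5/11) · (3/10) · (3/9) = 1/143 ≈ 0.0070.

1/143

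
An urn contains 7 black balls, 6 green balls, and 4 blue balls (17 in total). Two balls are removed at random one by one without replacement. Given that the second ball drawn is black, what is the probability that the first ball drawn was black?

P(first=black and the second ball drawn is black) = (7/17)·(6/16) = 21/136.
P(the second ball drawn is black) = Σ over first color = 21/136 + 21/136 + 7/68 = 7/17.
By Bayes, P(first=black | the second ball drawn is black) = 21/136 / 7/17 = 3/8 ≈ 0.3750.

3/8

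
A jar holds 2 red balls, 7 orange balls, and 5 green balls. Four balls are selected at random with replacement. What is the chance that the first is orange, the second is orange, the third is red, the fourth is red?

Multiply the conditional probability of each draw in order, with replacement (the composition resets each draw).
P = (7/14) · (7/14) · (2/14) · (2/14) = 1/196 ≈ 0.0051.

1/196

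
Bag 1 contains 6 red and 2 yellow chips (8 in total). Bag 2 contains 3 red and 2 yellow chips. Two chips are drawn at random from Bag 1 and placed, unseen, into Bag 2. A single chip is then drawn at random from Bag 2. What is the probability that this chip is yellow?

5/14

Condition on how many of the transferred chips are yellow (from Bag 1: 2 yellow of 8; then Bag 2 has 7 total).
  0 yellow: C(2,0)C(6,2)/C(8,2) = 15/28; then P = 2/7
  1 yellow: C(2,1)C(6,1)/C(8,2) = 3/7; then P = 3/7
  2 yellow: C(2,2)C(6,0)/C(8,2) = 1/28; then P = 4/7
P(yellow from Bag 2) = 5/14 ≈ 0.3571.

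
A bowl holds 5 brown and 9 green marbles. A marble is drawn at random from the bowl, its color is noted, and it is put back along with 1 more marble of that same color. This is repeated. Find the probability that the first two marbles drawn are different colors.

3/7

Either green then brown, or brown then green; after the first draw the total is 15.
P = (9/14)·(5/15) + (5/14)·(9/15) = 3/7 ≈ 0.4286.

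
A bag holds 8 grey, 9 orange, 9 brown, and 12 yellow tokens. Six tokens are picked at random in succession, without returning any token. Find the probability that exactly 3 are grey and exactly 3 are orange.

224/131461

Unordered draws without replacement: count favorable combinations over C(38,6).
Favorable = C(8,3) · C(9,3) · C(9,0) · C(12,0) = 4704; total = C(38,6) = 2760681.
P = 4704/2760681 = 224/131461 ≈ 0.0017.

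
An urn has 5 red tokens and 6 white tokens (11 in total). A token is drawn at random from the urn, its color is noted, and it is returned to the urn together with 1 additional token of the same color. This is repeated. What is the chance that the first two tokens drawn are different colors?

Either white then red, or red then white; after the first draw the total is 12.
P = (6/11)·(5/12) + (5/11)·(6/12) = 5/11 ≈ 0.4545.

5/11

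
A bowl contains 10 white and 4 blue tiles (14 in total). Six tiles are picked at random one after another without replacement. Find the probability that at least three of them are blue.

Sum the hypergeometric tail for j = 3,…,4 blue tiles.
Favorable = C(4,3)·C(10,3) + C(4,4)·C(10,2) = 525; total = C(14,6) = 3003.
P = 525/3003 = 25/143 ≈ 0.1748.

25/143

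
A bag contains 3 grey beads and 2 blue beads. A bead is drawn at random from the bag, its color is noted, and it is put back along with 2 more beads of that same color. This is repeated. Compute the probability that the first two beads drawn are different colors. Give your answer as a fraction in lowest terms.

Either grey then blue, or blue then grey; after the first draw the total is 7.
P = (3/5)·(2/7) + (2/5)·(3/7) = 12/35 ≈ 0.3429.

12/35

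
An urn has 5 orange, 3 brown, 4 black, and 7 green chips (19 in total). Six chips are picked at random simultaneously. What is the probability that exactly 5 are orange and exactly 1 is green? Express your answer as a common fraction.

1/3876

Unordered draws without replacement: count favorable combinations over C(19,6).
Favorable = C(5,5) · C(3,0) · C(4,0) · C(7,1) = 7; total = C(19,6) = 27132.
P = 7/27132 = 1/3876 ≈ 0.0003.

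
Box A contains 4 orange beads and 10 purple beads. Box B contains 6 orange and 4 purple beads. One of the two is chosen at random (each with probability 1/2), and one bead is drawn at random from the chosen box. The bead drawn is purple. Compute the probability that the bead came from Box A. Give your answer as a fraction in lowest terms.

P(purple | Box A) = 5/7; P(purple | Box B) = 2/5.
P(purple) = 1/2·5/7 + 1/2·2/5 = 39/70.
By Bayes' rule, P(Box A | purple) = 5/14 / 39/70 = 25/39 ≈ 0.6410.

25/39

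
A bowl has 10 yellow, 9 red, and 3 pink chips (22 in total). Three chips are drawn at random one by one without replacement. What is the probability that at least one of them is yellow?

6/7

Use the complement: P(at least one yellow) = 1 − P(no yellow).
P(none) = C(12,3)/C(22,3) = 220/1540.
So P = 1 − 220/1540 = 6/7 ≈ 0.8571.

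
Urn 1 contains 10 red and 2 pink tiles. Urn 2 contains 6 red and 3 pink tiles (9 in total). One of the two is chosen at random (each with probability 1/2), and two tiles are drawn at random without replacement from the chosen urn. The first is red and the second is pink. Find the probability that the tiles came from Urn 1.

20/53

P(E | Urn 1) = 5/33; P(E | Urn 2) = 1/4.
P(E) = 1/2·5/33 + 1/2·1/4 = 53/264.
By Bayes' rule, P(Urn 1 | E) = 5/66 / 53/264 = 20/53 ≈ 0.3774.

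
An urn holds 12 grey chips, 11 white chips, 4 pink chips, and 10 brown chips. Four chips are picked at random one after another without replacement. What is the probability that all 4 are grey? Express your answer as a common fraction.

Unordered draws without replacement: count favorable combinations over C(37,4).
Favorable = C(12,4) · C(11,0) · C(4,0) · C(10,0) = 495; total = C(37,4) = 66045.
P = 495/66045 = 33/4403 ≈ 0.0075.

33/4403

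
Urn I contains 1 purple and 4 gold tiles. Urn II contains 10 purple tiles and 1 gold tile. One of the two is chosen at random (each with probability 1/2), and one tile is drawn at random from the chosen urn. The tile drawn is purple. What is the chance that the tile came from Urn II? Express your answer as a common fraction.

50/61

P(purple | Urn I) = 1/5; P(purple | Urn II) = 10/11.
P(purple) = 1/2·1/5 + 1/2·10/11 = 61/110.
By Bayes' rule, P(Urn II | purple) = 5/11 / 61/110 = 50/61 ≈ 0.8197.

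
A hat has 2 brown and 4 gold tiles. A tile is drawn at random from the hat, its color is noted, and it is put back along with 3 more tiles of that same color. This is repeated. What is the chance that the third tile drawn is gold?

Sum over the four possibilities for the first two draws (gold/not-gold each), tracking how the gold count and total change by +3 per draw.
P(third is gold) = 2/3 ≈ 0.6667. (In a Pólya urn every draw has the same marginal probability 4/6.)

2/3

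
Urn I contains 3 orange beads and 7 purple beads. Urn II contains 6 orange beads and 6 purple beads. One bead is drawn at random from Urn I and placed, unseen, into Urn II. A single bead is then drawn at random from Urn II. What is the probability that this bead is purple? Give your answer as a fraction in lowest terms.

Condition on how many of the transferred beads are purple (from Urn I: 7 purple of 10; then Urn II has 13 total).
  0 purple: C(7,0)C(3,1)/C(10,1) = 3/10; then P = 6/13
  1 purple: C(7,1)C(3,0)/C(10,1) = 7/10; then P = 7/13
P(purple from Urn II) = 67/130 ≈ 0.5154.

67/130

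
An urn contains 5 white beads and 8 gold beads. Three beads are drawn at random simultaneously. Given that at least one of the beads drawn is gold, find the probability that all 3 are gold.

14/69

P(all 3 gold) = C(8,3)/C(13,3) = 28/143; P(at least one gold) = 1 − C(5,3)/C(13,3) = 138/143.
Since 'all 3 gold' ⊆ 'at least one gold', P(all 3 | at least one) = 28/143 / 138/143 = 14/69 ≈ 0.2029.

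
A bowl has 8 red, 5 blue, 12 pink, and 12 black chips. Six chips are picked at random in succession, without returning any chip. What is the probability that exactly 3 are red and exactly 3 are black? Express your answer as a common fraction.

10/1887

Unordered draws without replacement: count favorable combinations over C(37,6).
Favorable = C(8,3) · C(5,0) · C(12,0) · C(12,3) = 12320; total = C(37,6) = 2324784.
P = 12320/2324784 = 10/1887 ≈ 0.0053.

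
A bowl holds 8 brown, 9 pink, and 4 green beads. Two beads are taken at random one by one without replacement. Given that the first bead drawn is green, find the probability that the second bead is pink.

After removing 1 green, the bowl has 9 pink out of 20 remaining.
P(second is pink | given) = 9/20 ≈ 0.4500.

9/20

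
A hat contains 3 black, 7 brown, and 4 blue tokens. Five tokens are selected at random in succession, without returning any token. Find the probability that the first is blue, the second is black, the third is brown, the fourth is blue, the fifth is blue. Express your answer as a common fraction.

Multiply the conditional probability of each draw in order, without replacement, so each draw removes one from its color and from the total.
P = (4/14) · (3/13) · (7/12) · (3/11) · (2/10) = 3/1430 ≈ 0.0021.

3/1430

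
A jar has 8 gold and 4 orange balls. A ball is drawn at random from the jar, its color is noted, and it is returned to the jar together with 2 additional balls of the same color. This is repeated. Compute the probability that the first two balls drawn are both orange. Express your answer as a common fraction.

After a orange draw the jar holds 6 orange out of 14.
P = (4/12)·(6/14) = 1/7 ≈ 0.1429.

1/7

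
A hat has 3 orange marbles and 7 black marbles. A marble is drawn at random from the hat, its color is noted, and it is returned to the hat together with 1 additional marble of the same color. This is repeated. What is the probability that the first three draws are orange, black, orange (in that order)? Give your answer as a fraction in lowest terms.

Track the composition after each reinforcement of +1.
P = (3/10) · (7/11) · (4/12) = 7/110 ≈ 0.0636.

7/110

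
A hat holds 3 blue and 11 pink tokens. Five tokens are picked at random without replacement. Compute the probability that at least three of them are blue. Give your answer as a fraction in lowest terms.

Sum the hypergeometric tail for j = 3,…,3 blue tokens.
Favorable = C(3,3)·C(11,2) = 55; total = C(14,5) = 2002.
P = 55/2002 = 5/182 ≈ 0.0275.

5/182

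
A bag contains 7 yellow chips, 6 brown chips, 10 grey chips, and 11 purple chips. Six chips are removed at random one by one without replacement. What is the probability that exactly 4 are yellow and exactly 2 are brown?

525/1344904

Unordered draws without replacement: count favorable combinations over C(34,6).
Favorable = C(7,4) · C(6,2) · C(10,0) · C(11,0) = 525; total = C(34,6) = 1344904.
P = 525/1344904 = 525/1344904 ≈ 0.0004.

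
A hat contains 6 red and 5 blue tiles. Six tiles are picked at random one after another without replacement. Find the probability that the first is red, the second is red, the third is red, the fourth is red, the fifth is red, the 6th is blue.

Multiply the conditional probability of each draw in order, without replacement, so each draw removes one from its color and from the total.
P = (6/11) · (5/10) · (4/9) · (3/8) · (2/7) · (5/6) = 5/462 ≈ 0.0108.

5/462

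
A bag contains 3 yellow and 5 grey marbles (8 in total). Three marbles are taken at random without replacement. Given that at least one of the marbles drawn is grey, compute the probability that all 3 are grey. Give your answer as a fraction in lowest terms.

2/11

P(all 3 grey) = C(5,3)/C(8,3) = 5/28; P(at least one grey) = 1 − C(3,3)/C(8,3) = 55/56.
Since 'all 3 grey' ⊆ 'at least one grey', P(all 3 | at least one) = 5/28 / 55/56 = 2/11 ≈ 0.1818.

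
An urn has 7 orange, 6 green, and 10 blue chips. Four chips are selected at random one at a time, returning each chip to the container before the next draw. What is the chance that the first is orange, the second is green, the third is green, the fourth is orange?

Multiply the conditional probability of each draw in order, with replacement (the composition resets each draw).
P = (7/23) · (6/23) · (6/23) · (7/23) = 1764/279841 ≈ 0.0063.

1764/279841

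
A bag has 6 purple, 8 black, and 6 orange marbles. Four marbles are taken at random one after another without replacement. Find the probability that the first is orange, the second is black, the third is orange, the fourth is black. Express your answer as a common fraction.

14/969

Multiply the conditional probability of each draw in order, without replacement, so each draw removes one from its color and from the total.
P = (6/20) · (8/19) · (5/18) · (7/17) = 14/969 ≈ 0.0144.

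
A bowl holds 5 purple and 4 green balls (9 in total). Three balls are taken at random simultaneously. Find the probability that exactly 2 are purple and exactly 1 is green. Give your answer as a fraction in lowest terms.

10/21

Unordered draws without replacement: count favorable combinations over C(9,3).
Favorable = C(5,2) · C(4,1) = 40; total = C(9,3) = 84.
P = 40/84 = 10/21 ≈ 0.4762.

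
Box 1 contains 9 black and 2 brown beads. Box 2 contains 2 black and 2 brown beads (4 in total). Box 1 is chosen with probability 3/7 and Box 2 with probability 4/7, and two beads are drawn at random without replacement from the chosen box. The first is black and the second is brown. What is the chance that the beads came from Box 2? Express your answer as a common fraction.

P(E | Box 1) = 9/55; P(E | Box 2) = 1/3.
P(E) = 3/7·9/55 + 4/7·1/3 = 43/165.
By Bayes' rule, P(Box 2 | E) = 4/21 / 43/165 = 220/301 ≈ 0.7309.

220/301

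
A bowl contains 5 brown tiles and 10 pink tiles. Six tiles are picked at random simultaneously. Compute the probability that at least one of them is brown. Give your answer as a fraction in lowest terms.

Use the complement: P(at least one brown) = 1 − P(no brown).
P(none) = C(10,6)/C(15,6) = 210/5005.
So P = 1 − 210/5005 = 137/143 ≈ 0.9580.

137/143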